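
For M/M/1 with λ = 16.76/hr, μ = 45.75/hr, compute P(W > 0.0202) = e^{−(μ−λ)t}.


W ~ Exponential(μ−λ) for M/M/1.
μ − λ = 45.75 − 16.76 = 28.9900
P(W > t) = e^{−(μ−λ)t} = e^{−0.5856} = 0.556773

Final: 0.556773


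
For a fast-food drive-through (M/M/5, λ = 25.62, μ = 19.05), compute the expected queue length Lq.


a = λ/μ = 1.3449; ρ = a/5 = 0.2690
P₀ = 0.260341
Lq = P₀·a^c·ρ / (c!·(1−ρ)²) = 0.260341·4.39968·0.2690/(120·0.53440)
= 0.004804

Final: 0.004804


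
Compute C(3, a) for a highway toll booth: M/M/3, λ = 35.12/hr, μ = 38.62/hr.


a = λ/μ = 0.9094; ρ = a/3 = 0.3031
P₀ = 0.399567 (from M/M/c formula)
C(c,a) = [a^c/(c!(1−ρ))]·P₀ = [0.75202/(6·0.6969)]·0.399567
= 0.17985·0.399567 = 0.071864

Final: 0.071864


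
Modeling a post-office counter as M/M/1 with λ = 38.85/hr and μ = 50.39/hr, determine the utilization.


ρ = λ/μ = 38.85/50.39 = 0.7710

Final: 0.7710


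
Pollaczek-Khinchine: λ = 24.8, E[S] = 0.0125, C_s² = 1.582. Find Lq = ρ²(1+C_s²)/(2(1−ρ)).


ρ = λ·E[S] = 24.8·0.0125 = 0.3100
Lq = ρ²(1+C_s²)/(2(1−ρ)) = 0.09610·(1+1.582)/(2·0.6900)
= 0.09610·2.5820/1.3800 = 0.17980

Final: 0.17980


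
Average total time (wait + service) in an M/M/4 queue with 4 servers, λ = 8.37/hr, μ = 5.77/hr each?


a = 1.4506; ρ = 0.3627; P₀ = 0.232507
Lq = P₀·a^c·ρ/(c!(1−ρ)²) = 0.03830
Wq = Lq/λ = 0.03830/8.37 = 0.004575 hr
W = Wq + 1/μ = 0.004575 + 0.17331 = 0.17789 hr

Final: 0.17789 hr


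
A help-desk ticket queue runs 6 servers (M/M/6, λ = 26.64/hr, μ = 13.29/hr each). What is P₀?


a = λ/μ = 26.64/13.29 = 2.0045; ρ = a/c = 0.3341
Σ_{k=0}^{5} a^k/k! (terms k=0..5) = 1.00000 + 2.00451 + 2.00904 + 1.34238 + 0.67271 + 0.26969 = 7.29833
Tail: a^6/(6!(1−ρ)) = 64.87172/(720·0.6659) = 0.13530
P₀ = 1/(7.29833 + 0.13530) = 1/7.43364 = 0.134524

Final: 0.134524


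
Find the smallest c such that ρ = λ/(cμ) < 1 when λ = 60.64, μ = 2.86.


Stability requires cμ > λ ⇔ c > λ/μ.
λ/μ = 60.64/2.86 = 21.2028
Minimum integer c = ⌊21.2028⌋ + 1 = 22
Check: 22·2.86 = 62.92 > 60.64, while 21·2.86 = 60.06 ≤ 60.64

Final: 22 servers


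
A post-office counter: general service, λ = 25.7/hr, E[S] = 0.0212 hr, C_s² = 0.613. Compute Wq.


ρ = λ·E[S] = 25.7·0.0212 = 0.5448
E[S²] = E[S]²(1+C_s²) = 0.0212²·(1+0.613) = 0.0007249
Wq = λ·E[S²]/(2(1−ρ)) = 25.7·0.0007249/(2·0.4552) = 0.02047 hr

Final: 0.02047 hr


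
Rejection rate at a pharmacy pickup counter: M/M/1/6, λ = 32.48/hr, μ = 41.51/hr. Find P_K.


ρ = λ/μ = 32.48/41.51 = 0.7825
P_K = (1−ρ)ρ^K/(1−ρ^(K+1)) = (0.2175·0.229498)/(1 − 0.179574)
= 0.049925/0.820426 = 0.060852

Final: 0.060852


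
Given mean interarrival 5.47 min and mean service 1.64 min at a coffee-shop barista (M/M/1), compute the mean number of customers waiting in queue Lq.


λ = 60/5.47 = 10.9689 /hr
μ = 60/1.64 = 36.5854 /hr
ρ = λ/μ = 10.9689/36.5854 = 0.2998
Lq = ρ²/(1−ρ) = 0.08989/0.7002 = 0.1284

Final: 0.1284


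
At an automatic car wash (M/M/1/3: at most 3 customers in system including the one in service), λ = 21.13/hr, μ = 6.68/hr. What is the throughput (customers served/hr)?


ρ = 3.1632; P_K = (1−ρ)ρ^3/(1−ρ^4) = 0.690762
λ_eff = λ(1 − P_K) = 21.13·(1 − 0.690762) = 21.13·0.309238 = 6.5342 /hr

Final: 6.5342 /hr


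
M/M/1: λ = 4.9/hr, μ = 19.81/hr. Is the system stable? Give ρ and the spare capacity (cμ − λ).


Total capacity cμ = 1·19.81 = 19.81/hr
ρ = λ/(cμ) = 4.9/19.81 = 0.2473
Stable ⇔ ρ < 1: YES
Spare capacity = cμ − λ = 19.81 − 4.9 = 14.91/hr

Final: ρ = 0.2473; stable; margin = 14.91/hr


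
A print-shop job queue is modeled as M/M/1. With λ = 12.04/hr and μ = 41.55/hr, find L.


ρ = λ/μ = 12.04/41.55 = 0.2898
L = ρ/(1−ρ) = 0.2898/(1 − 0.2898) = 0.2898/0.7102 = 0.4080

Final: 0.4080


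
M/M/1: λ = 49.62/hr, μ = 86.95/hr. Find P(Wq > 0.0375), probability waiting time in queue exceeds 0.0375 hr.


ρ = 49.62/86.95 = 0.5707
P(Wq > t) = ρ·e^{−(μ−λ)t} = 0.5707·e^{−1.3999}
= 0.5707·0.246628 = 0.140744

Final: 0.140744


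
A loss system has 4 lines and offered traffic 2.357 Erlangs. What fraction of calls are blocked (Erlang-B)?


B(c,a) = (a^c/c!) / Σ_{k=0}^{c} a^k/k!
a^4/4! = 1.285959
Σ terms (k=0..4): 1.00000 + 2.35700 + 2.77772 + 2.18237 + 1.28596 = 9.603049
B = 1.285959/9.603049 = 0.133912

Final: 0.133912


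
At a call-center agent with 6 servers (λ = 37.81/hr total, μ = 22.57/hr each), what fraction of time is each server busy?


ρ = λ/(cμ) = 37.81/(6·22.57) = 37.81/135.42 = 0.2792

Final: 0.2792


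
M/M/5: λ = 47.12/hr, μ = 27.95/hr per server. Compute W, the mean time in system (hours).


a = 1.6859; ρ = 0.3372; P₀ = 0.184730
Lq = P₀·a^c·ρ/(c!(1−ρ)²) = 0.01609
Wq = Lq/λ = 0.01609/47.12 = 0.0003414 hr
W = Wq + 1/μ = 0.0003414 + 0.03578 = 0.03612 hr

Final: 0.03612 hr


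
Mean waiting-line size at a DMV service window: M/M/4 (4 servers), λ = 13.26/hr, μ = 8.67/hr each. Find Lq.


a = λ/μ = 1.5294; ρ = a/4 = 0.3824
P₀ = 0.214394
Lq = P₀·a^c·ρ / (c!·(1−ρ)²) = 0.214394·5.47139·0.3824/(24·0.38149)
= 0.04899

Final: 0.04899


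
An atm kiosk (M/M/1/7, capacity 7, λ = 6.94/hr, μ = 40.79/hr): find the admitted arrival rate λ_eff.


ρ = 0.1701; P_K = (1−ρ)ρ^7/(1−ρ^8) = 0.000003425
λ_eff = λ(1 − P_K) = 6.94·(1 − 0.000003425) = 6.94·0.999997 = 6.9400 /hr

Final: 6.9400 /hr


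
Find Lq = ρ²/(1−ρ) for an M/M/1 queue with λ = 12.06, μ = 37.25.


ρ = 12.06/37.25 = 0.3238
Lq = ρ²/(1−ρ) = 0.1048/0.6762 = 0.1550

Final: 0.1550


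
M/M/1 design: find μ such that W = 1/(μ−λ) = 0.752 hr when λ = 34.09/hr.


W = 1/(μ−λ) ⇒ μ − λ = 1/W = 1/0.752 = 1.3298
μ = λ + 1/W = 34.09 + 1.3298 = 35.4198 per hr

Final: 35.4198 /hr


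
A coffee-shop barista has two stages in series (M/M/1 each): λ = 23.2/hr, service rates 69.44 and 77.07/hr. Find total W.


Each node sees arrival rate λ = 23.2/hr (tandem ⇒ throughput preserved).
W₁ = 1/(μ₁−λ) = 1/(69.44−23.2) = 0.02163 hr
W₂ = 1/(μ₂−λ) = 1/(77.07−23.2) = 0.01856 hr
W_total = W₁ + W₂ = 0.02163 + 0.01856 = 0.04019 hr

Final: 0.04019 hr


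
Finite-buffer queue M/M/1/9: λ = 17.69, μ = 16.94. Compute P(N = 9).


ρ = λ/μ = 17.69/16.94 = 1.0443
P_K = (1−ρ)ρ^K/(1−ρ^(K+1)) = (-0.04427·1.476828)/(1 − 1.542213)
= -0.065385/-0.542213 = 0.120589

Final: 0.120589


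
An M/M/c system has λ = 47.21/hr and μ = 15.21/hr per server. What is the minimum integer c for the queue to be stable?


Stability requires cμ > λ ⇔ c > λ/μ.
λ/μ = 47.21/15.21 = 3.1039
Minimum integer c = ⌊3.1039⌋ + 1 = 4
Check: 4·15.21 = 60.84 > 47.21, while 3·15.21 = 45.63 ≤ 47.21

Final: 4 servers


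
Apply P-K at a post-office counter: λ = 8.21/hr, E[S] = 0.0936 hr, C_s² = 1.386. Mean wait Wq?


ρ = λ·E[S] = 8.21·0.0936 = 0.7685
E[S²] = E[S]²(1+C_s²) = 0.0936²·(1+1.386) = 0.020904
Wq = λ·E[S²]/(2(1−ρ)) = 8.21·0.020904/(2·0.2315) = 0.37060 hr

Final: 0.37060 hr


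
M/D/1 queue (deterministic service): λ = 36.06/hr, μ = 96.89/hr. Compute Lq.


ρ = 36.06/96.89 = 0.3722
M/D/1: Lq = ρ²/(2(1−ρ)) = 0.1385/(2·0.6278) = 0.11031

Final: 0.11031


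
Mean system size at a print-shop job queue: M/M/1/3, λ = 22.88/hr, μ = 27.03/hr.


ρ = 22.88/27.03 = 0.8465
L = ρ[1 − (K+1)ρ^K + Kρ^(K+1)] / [(1−ρ)(1−ρ^(K+1))]
Numerator: 0.8465·(1 − 4·0.606499 + 3·0.513381) = 0.096623
Denominator: (0.1535)·(0.486619) = 0.074712
L = 0.096623/0.074712 = 1.2933

Final: 1.2933


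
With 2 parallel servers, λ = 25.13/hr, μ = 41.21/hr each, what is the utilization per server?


ρ = λ/(cμ) = 25.13/(2·41.21) = 25.13/82.42 = 0.3049

Final: 0.3049


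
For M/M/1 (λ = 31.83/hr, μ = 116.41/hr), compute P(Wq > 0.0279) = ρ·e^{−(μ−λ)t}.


ρ = 31.83/116.41 = 0.2734
P(Wq > t) = ρ·e^{−(μ−λ)t} = 0.2734·e^{−2.3598}
= 0.2734·0.094441 = 0.025823

Final: 0.025823


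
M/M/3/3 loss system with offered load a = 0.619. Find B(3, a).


B(c,a) = (a^c/c!) / Σ_{k=0}^{c} a^k/k!
a^3/3! = 0.039529
Σ terms (k=0..3): 1.00000 + 0.61900 + 0.19158 + 0.03953 = 1.850110
B = 0.039529/1.850110 = 0.021366

Final: 0.021366


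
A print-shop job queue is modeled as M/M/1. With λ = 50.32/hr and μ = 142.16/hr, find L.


ρ = λ/μ = 50.32/142.16 = 0.3540
L = ρ/(1−ρ) = 0.3540/(1 − 0.3540) = 0.3540/0.6460 = 0.5479

Final: 0.5479


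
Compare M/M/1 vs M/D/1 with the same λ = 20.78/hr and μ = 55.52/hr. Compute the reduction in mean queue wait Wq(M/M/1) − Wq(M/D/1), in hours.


ρ = 20.78/55.52 = 0.3743
Wq(M/M/1) = ρ/(μ−λ) = 0.3743/34.74 = 0.01077 hr
Wq(M/D/1) = ρ/(2(μ−λ)) = 0.005387 hr
Savings = 0.01077 − 0.005387 = 0.005387 hr

Final: 0.005387 hr


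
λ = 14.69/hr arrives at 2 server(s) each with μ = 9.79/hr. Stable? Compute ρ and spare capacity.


Total capacity cμ = 2·9.79 = 19.58/hr
ρ = λ/(cμ) = 14.69/19.58 = 0.7503
Stable ⇔ ρ < 1: YES
Spare capacity = cμ − λ = 19.58 − 14.69 = 4.89/hr

Final: ρ = 0.7503; stable; margin = 4.89/hr


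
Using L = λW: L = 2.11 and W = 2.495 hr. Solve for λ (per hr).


λ = L/W = 2.11/2.495 = 0.8457 /hr

Final: 0.8457 /hr


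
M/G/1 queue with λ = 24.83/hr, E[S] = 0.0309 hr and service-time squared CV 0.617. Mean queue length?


ρ = λ·E[S] = 24.83·0.0309 = 0.7672
Lq = ρ²(1+C_s²)/(2(1−ρ)) = 0.5887·(1+0.617)/(2·0.2328)
= 0.5887·1.6170/0.4655 = 2.04482

Final: 2.04482


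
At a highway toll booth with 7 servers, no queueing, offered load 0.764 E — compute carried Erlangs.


B(7,0.764) = 0.00001404 (Erlang-B)
Carried load = a(1 − B) = 0.764·(1 − 0.00001404) = 0.764·0.999986 = 0.7640 E

Final: 0.7640 Erlangs


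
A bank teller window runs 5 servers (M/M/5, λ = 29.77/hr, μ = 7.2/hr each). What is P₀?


a = λ/μ = 29.77/7.2 = 4.1347; ρ = a/c = 0.8269
Σ_{k=0}^{4} a^k/k! (terms k=0..4) = 1.00000 + 4.13472 + 8.54796 + 11.78115 + 12.17795 = 37.64179
Tail: a^5/(5!(1−ρ)) = 1208.45836/(120·0.1731) = 58.19222
P₀ = 1/(37.64179 + 58.19222) = 1/95.83400 = 0.010435

Final: 0.010435


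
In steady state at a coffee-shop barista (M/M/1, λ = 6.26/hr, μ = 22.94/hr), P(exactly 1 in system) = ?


ρ = 6.26/22.94 = 0.2729
P_n = (1−ρ)·ρ^n = (1 − 0.2729)·0.2729^1 = 0.7271·0.272886 = 0.198419

Final: 0.198419


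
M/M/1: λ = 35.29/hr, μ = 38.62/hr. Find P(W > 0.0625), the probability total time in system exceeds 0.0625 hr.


W ~ Exponential(μ−λ) for M/M/1.
μ − λ = 38.62 − 35.29 = 3.3300
P(W > t) = e^{−(μ−λ)t} = e^{−0.2081} = 0.812106

Final: 0.812106


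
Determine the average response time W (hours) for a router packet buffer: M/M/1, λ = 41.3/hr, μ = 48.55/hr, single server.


W = 1/(μ−λ) = 1/(48.55 − 41.3) = 1/7.25 = 0.1379 hr

Final: 0.1379 hr


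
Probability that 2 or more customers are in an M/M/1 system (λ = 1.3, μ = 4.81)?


ρ = 1.3/4.81 = 0.2703
P(N ≥ n) = ρ^n = 0.2703^2 = 0.073046

Final: 0.073046


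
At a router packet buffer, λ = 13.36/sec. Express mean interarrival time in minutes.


Mean interarrival time = 1/λ = 1/13.36 second = 0.07485 second
In minutes: 0.07485 × 0.0166667 = 0.001248 min

Final: 0.001248 min


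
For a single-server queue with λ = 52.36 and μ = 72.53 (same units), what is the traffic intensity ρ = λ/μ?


ρ = λ/μ = 52.36/72.53 = 0.7219

Final: 0.7219


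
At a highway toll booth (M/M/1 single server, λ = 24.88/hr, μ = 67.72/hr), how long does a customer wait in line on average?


ρ = 24.88/67.72 = 0.3674
Wq = ρ/(μ−λ) = 0.3674/(67.72 − 24.88) = 0.3674/42.84 = 0.008576 hr

Final: 0.008576 hr


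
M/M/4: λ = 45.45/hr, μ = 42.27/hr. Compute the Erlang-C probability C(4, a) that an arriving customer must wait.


a = λ/μ = 1.0752; ρ = a/4 = 0.2688
P₀ = 0.340525 (from M/M/c formula)
C(c,a) = [a^c/(c!(1−ρ))]·P₀ = [1.33662/(24·0.7312)]·0.340525
= 0.07617·0.340525 = 0.025937

Final: 0.025937


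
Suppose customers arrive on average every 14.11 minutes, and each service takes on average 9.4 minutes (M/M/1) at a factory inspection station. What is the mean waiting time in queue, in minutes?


λ = 60/14.11 = 4.2523 /hr
μ = 60/9.4 = 6.3830 /hr
ρ = λ/μ = 4.2523/6.3830 = 0.6662
Wq = ρ/(μ−λ) = 0.6662/(6.3830−4.2523) = 0.31267 hr
In minutes: 0.31267·60 = 18.760 min

Final: 18.760 min


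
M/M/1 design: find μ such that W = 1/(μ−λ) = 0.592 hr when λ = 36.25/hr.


W = 1/(μ−λ) ⇒ μ − λ = 1/W = 1/0.592 = 1.6892
μ = λ + 1/W = 36.25 + 1.6892 = 37.9392 per hr

Final: 37.9392 /hr


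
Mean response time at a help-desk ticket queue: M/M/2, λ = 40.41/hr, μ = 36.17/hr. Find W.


a = 1.1172; ρ = 0.5586; P₀ = 0.283193
Lq = P₀·a^c·ρ/(c!(1−ρ)²) = 0.50676
Wq = Lq/λ = 0.50676/40.41 = 0.01254 hr
W = Wq + 1/μ = 0.01254 + 0.02765 = 0.04019 hr

Final: 0.04019 hr


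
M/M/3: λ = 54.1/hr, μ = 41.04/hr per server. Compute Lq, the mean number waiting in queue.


a = λ/μ = 1.3182; ρ = a/3 = 0.4394
P₀ = 0.258523
Lq = P₀·a^c·ρ / (c!·(1−ρ)²) = 0.258523·2.29071·0.4394/(6·0.31426)
= 0.13800

Final: 0.13800


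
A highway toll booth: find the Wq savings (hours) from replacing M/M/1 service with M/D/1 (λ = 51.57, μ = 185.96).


ρ = 51.57/185.96 = 0.2773
Wq(M/M/1) = ρ/(μ−λ) = 0.2773/134.39 = 0.002064 hr
Wq(M/D/1) = ρ/(2(μ−λ)) = 0.001032 hr
Savings = 0.002064 − 0.001032 = 0.001032 hr

Final: 0.001032 hr


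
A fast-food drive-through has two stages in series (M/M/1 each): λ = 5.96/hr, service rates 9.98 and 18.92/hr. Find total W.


Each node sees arrival rate λ = 5.96/hr (tandem ⇒ throughput preserved).
W₁ = 1/(μ₁−λ) = 1/(9.98−5.96) = 0.24876 hr
W₂ = 1/(μ₂−λ) = 1/(18.92−5.96) = 0.07716 hr
W_total = W₁ + W₂ = 0.24876 + 0.07716 = 0.32592 hr

Final: 0.32592 hr


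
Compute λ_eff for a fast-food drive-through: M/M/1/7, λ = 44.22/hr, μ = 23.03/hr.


ρ = 1.9201; P_K = (1−ρ)ρ^7/(1−ρ^8) = 0.481803
λ_eff = λ(1 − P_K) = 44.22·(1 − 0.481803) = 44.22·0.518197 = 22.9147 /hr

Final: 22.9147 /hr


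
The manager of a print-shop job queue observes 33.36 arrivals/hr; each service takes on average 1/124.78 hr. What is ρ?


ρ = λ/μ = 33.36/124.78 = 0.2674

Final: 0.2674


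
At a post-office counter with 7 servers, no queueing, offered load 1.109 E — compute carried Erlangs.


B(7,1.109) = 0.0001350 (Erlang-B)
Carried load = a(1 − B) = 1.109·(1 − 0.0001350) = 1.109·0.999865 = 1.1089 E

Final: 1.1089 Erlangs


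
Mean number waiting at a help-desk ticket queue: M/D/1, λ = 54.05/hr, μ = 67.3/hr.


ρ = 54.05/67.3 = 0.8031
M/D/1: Lq = ρ²/(2(1−ρ)) = 0.6450/(2·0.1969) = 1.63806

Final: 1.63806


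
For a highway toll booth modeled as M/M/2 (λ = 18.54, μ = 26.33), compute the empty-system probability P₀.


a = λ/μ = 18.54/26.33 = 0.7041; ρ = a/c = 0.3521
Σ_{k=0}^{1} a^k/k! (terms k=0..1) = 1.00000 + 0.70414 = 1.70414
Tail: a^2/(2!(1−ρ)) = 0.49581/(2·0.6479) = 0.38261
P₀ = 1/(1.70414 + 0.38261) = 1/2.08675 = 0.479213

Final: 0.479213


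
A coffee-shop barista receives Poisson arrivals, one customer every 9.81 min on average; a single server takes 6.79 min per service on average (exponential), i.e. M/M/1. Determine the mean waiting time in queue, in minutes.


λ = 60/9.81 = 6.1162 /hr
μ = 60/6.79 = 8.8365 /hr
ρ = λ/μ = 6.1162/8.8365 = 0.6922
Wq = ρ/(μ−λ) = 0.6922/(8.8365−6.1162) = 0.25444 hr
In minutes: 0.25444·60 = 15.266 min

Final: 15.266 min


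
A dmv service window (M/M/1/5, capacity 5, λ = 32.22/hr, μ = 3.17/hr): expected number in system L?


ρ = 32.22/3.17 = 10.1640
L = ρ[1 − (K+1)ρ^K + Kρ^(K+1)] / [(1−ρ)(1−ρ^(K+1))]
Numerator: 10.1640·(1 − 6·108475.427244 + 5·1102548.348832) = 49416435.842937
Denominator: (-9.1640)·(-1102547.348832) = 10103785.641508
L = 49416435.842937/10103785.641508 = 4.8909

Final: 4.8909


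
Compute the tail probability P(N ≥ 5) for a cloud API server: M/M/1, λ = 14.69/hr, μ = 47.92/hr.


ρ = 14.69/47.92 = 0.3066
P(N ≥ n) = ρ^n = 0.3066^5 = 0.002707

Final: 0.002707


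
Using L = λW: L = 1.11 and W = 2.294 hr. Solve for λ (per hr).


λ = L/W = 1.11/2.294 = 0.4839 /hr

Final: 0.4839 /hr


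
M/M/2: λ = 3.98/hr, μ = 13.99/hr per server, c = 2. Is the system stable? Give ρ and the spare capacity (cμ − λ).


Total capacity cμ = 2·13.99 = 27.98/hr
ρ = λ/(cμ) = 3.98/27.98 = 0.1422
Stable ⇔ ρ < 1: YES
Spare capacity = cμ − λ = 27.98 − 3.98 = 24.00/hr

Final: ρ = 0.1422; stable; margin = 24.00/hr


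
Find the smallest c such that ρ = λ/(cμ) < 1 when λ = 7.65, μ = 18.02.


Stability requires cμ > λ ⇔ c > λ/μ.
λ/μ = 7.65/18.02 = 0.4245
Minimum integer c = ⌊0.4245⌋ + 1 = 1
Check: 1·18.02 = 18.02 > 7.65, while 0·18.02 = 0.00 ≤ 7.65

Final: 1 servers


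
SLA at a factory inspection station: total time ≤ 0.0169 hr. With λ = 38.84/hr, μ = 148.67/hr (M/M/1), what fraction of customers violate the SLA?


W ~ Exponential(μ−λ) for M/M/1.
μ − λ = 148.67 − 38.84 = 109.8300
P(W > t) = e^{−(μ−λ)t} = e^{−1.8561} = 0.156277

Final: 0.156277


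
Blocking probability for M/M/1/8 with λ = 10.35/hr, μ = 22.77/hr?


ρ = λ/μ = 10.35/22.77 = 0.4545
P_K = (1−ρ)ρ^K/(1−ρ^(K+1)) = (0.5455·0.001822)/(1 − 0.0008283)
= 0.0009940/0.999172 = 0.0009948

Final: 0.0009948


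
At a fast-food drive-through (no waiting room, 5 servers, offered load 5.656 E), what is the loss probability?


B(c,a) = (a^c/c!) / Σ_{k=0}^{c} a^k/k!
a^5/5! = 48.235386
Σ terms (k=0..5): 1.00000 + 5.65600 + 15.99517 + 30.15622 + 42.64090 + 48.23539 = 143.683677
B = 48.235386/143.683677 = 0.335705

Final: 0.335705


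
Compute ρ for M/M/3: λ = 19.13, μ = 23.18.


ρ = λ/(cμ) = 19.13/(3·23.18) = 19.13/69.54 = 0.2751

Final: 0.2751


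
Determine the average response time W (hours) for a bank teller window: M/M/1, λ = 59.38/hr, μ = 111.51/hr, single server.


W = 1/(μ−λ) = 1/(111.51 − 59.38) = 1/52.13 = 0.01918 hr

Final: 0.01918 hr


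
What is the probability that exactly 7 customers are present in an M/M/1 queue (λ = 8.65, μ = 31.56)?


ρ = 8.65/31.56 = 0.2741
P_n = (1−ρ)·ρ^n = (1 − 0.2741)·0.2741^7 = 0.7259·0.0001162 = 0.00008434

Final: 0.00008434


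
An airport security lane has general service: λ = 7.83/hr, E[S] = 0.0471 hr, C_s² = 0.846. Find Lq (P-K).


ρ = λ·E[S] = 7.83·0.0471 = 0.3688
Lq = ρ²(1+C_s²)/(2(1−ρ)) = 0.1360·(1+0.846)/(2·0.6312)
= 0.1360·1.8460/1.2624 = 0.19888

Final: 0.19888


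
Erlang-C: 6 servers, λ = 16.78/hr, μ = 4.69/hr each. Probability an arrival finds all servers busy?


a = λ/μ = 3.5778; ρ = a/6 = 0.5963
P₀ = 0.026637 (from M/M/c formula)
C(c,a) = [a^c/(c!(1−ρ))]·P₀ = [2097.56140/(720·0.4037)]·0.026637
= 7.21652·0.026637 = 0.192230

Final: 0.192230


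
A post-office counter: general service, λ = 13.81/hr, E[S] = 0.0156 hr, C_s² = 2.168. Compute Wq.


ρ = λ·E[S] = 13.81·0.0156 = 0.2154
E[S²] = E[S]²(1+C_s²) = 0.0156²·(1+2.168) = 0.0007710
Wq = λ·E[S²]/(2(1−ρ)) = 13.81·0.0007710/(2·0.7846) = 0.006785 hr

Final: 0.006785 hr


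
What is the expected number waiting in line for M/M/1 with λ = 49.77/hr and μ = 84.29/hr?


ρ = 49.77/84.29 = 0.5905
Lq = ρ²/(1−ρ) = 0.3486/0.4095 = 0.8513

Final: 0.8513


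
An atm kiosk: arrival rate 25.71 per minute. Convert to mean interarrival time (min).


Mean interarrival time = 1/λ = 1/25.71 minute = 0.03890 minute
In minutes: 0.03890 × 1 = 0.03890 min

Final: 0.03890 min


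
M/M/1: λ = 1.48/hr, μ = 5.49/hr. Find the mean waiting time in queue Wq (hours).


ρ = 1.48/5.49 = 0.2696
Wq = ρ/(μ−λ) = 0.2696/(5.49 − 1.48) = 0.2696/4.01 = 0.06723 hr

Final: 0.06723 hr


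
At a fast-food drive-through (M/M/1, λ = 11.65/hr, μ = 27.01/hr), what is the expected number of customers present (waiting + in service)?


ρ = λ/μ = 11.65/27.01 = 0.4313
L = ρ/(1−ρ) = 0.4313/(1 − 0.4313) = 0.4313/0.5687 = 0.7585

Final: 0.7585


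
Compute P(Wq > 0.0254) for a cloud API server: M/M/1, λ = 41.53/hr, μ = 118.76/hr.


ρ = 41.53/118.76 = 0.3497
P(Wq > t) = ρ·e^{−(μ−λ)t} = 0.3497·e^{−1.9616}
= 0.3497·0.140627 = 0.049177

Final: 0.049177


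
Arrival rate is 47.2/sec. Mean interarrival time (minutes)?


Mean interarrival time = 1/λ = 1/47.2 second = 0.02119 second
In minutes: 0.02119 × 0.0166667 = 0.0003531 min

Final: 0.0003531 min


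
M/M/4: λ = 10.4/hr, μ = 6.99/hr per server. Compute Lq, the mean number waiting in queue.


a = λ/μ = 1.4878; ρ = a/4 = 0.3720
P₀ = 0.223778
Lq = P₀·a^c·ρ / (c!·(1−ρ)²) = 0.223778·4.90032·0.3720/(24·0.39443)
= 0.04309

Final: 0.04309


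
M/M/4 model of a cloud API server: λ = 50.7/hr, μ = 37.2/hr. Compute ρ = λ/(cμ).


ρ = λ/(cμ) = 50.7/(4·37.2) = 50.7/148.80 = 0.3407

Final: 0.3407


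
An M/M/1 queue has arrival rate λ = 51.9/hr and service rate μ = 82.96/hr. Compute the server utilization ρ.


ρ = λ/μ = 51.9/82.96 = 0.6256

Final: 0.6256


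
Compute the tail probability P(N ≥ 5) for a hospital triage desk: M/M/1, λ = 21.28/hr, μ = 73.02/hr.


ρ = 21.28/73.02 = 0.2914
P(N ≥ n) = ρ^n = 0.2914^5 = 0.002102

Final: 0.002102


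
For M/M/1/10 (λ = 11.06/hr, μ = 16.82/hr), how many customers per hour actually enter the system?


ρ = 0.6576; P_K = (1−ρ)ρ^10/(1−ρ^11) = 0.005227
λ_eff = λ(1 − P_K) = 11.06·(1 − 0.005227) = 11.06·0.994773 = 11.0022 /hr

Final: 11.0022 /hr


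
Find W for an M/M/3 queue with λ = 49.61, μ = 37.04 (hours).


a = 1.3394; ρ = 0.4465; P₀ = 0.252543
Lq = P₀·a^c·ρ/(c!(1−ρ)²) = 0.14735
Wq = Lq/λ = 0.14735/49.61 = 0.002970 hr
W = Wq + 1/μ = 0.002970 + 0.02700 = 0.02997 hr

Final: 0.02997 hr


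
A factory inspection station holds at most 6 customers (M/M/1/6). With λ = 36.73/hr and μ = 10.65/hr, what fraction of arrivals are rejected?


ρ = λ/μ = 36.73/10.65 = 3.4488
P_K = (1−ρ)ρ^K/(1−ρ^(K+1)) = (-2.4488·1682.782254)/(1 − 5803.623679)
= -4120.841425/-5802.623679 = 0.710169

Final: 0.710169


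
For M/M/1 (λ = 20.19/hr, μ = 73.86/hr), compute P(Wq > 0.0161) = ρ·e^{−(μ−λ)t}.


ρ = 20.19/73.86 = 0.2734
P(Wq > t) = ρ·e^{−(μ−λ)t} = 0.2734·e^{−0.8641}
= 0.2734·0.421436 = 0.115202

Final: 0.115202


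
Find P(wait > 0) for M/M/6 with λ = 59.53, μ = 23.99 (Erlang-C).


a = λ/μ = 2.4815; ρ = a/6 = 0.4136
P₀ = 0.083169 (from M/M/c formula)
C(c,a) = [a^c/(c!(1−ρ))]·P₀ = [233.47146/(720·0.5864)]·0.083169
= 0.55295·0.083169 = 0.045989

Final: 0.045989


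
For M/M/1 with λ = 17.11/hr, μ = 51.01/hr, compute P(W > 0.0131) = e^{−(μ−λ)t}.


W ~ Exponential(μ−λ) for M/M/1.
μ − λ = 51.01 − 17.11 = 33.9000
P(W > t) = e^{−(μ−λ)t} = e^{−0.4441} = 0.641408

Final: 0.641408


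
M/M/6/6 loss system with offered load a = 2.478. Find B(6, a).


B(c,a) = (a^c/c!) / Σ_{k=0}^{c} a^k/k!
a^6/6! = 0.321570
Σ terms (k=0..6): 1.00000 + 2.47800 + 3.07024 + 2.53602 + 1.57106 + 0.77862 + 0.32157 = 11.755516
B = 0.321570/11.755516 = 0.027355

Final: 0.027355


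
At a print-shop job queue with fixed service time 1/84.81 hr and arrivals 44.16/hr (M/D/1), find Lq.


ρ = 44.16/84.81 = 0.5207
M/D/1: Lq = ρ²/(2(1−ρ)) = 0.2711/(2·0.4793) = 0.28283

Final: 0.28283


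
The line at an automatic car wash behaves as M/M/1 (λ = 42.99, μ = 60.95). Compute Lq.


ρ = 42.99/60.95 = 0.7053
Lq = ρ²/(1−ρ) = 0.4975/0.2947 = 1.6883

Final: 1.6883


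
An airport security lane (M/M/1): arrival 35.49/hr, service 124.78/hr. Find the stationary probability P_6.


ρ = 35.49/124.78 = 0.2844
P_n = (1−ρ)·ρ^n = (1 − 0.2844)·0.2844^6 = 0.7156·0.0005294 = 0.0003788

Final: 0.0003788


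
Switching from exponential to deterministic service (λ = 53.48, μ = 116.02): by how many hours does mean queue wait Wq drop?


ρ = 53.48/116.02 = 0.4610
Wq(M/M/1) = ρ/(μ−λ) = 0.4610/62.54 = 0.007371 hr
Wq(M/D/1) = ρ/(2(μ−λ)) = 0.003685 hr
Savings = 0.007371 − 0.003685 = 0.003685 hr

Final: 0.003685 hr


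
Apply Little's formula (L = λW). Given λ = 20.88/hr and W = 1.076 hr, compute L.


L = λW = 20.88·1.076 = 22.4669

Final: 22.4669


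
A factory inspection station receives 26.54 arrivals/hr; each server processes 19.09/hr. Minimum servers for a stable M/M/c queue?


Stability requires cμ > λ ⇔ c > λ/μ.
λ/μ = 26.54/19.09 = 1.3903
Minimum integer c = ⌊1.3903⌋ + 1 = 2
Check: 2·19.09 = 38.18 > 26.54, while 1·19.09 = 19.09 ≤ 26.54

Final: 2 servers


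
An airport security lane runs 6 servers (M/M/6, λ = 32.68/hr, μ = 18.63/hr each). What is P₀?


a = λ/μ = 32.68/18.63 = 1.7542; ρ = a/c = 0.2924
Σ_{k=0}^{5} a^k/k! (terms k=0..5) = 1.00000 + 1.75416 + 1.53854 + 0.89961 + 0.39452 + 0.13841 = 5.72524
Tail: a^6/(6!(1−ρ)) = 29.13501/(720·0.7076) = 0.05718
P₀ = 1/(5.72524 + 0.05718) = 1/5.78242 = 0.172938

Final: 0.172938


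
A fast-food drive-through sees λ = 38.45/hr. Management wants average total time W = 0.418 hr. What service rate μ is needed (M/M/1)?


W = 1/(μ−λ) ⇒ μ − λ = 1/W = 1/0.418 = 2.3923
μ = λ + 1/W = 38.45 + 2.3923 = 40.8423 per hr

Final: 40.8423 /hr


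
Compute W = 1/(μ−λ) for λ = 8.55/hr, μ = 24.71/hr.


W = 1/(μ−λ) = 1/(24.71 − 8.55) = 1/16.16 = 0.06188 hr

Final: 0.06188 hr


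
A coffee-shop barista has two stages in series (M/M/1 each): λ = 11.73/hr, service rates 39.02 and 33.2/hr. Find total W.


Each node sees arrival rate λ = 11.73/hr (tandem ⇒ throughput preserved).
W₁ = 1/(μ₁−λ) = 1/(39.02−11.73) = 0.03664 hr
W₂ = 1/(μ₂−λ) = 1/(33.2−11.73) = 0.04658 hr
W_total = W₁ + W₂ = 0.03664 + 0.04658 = 0.08322 hr

Final: 0.08322 hr


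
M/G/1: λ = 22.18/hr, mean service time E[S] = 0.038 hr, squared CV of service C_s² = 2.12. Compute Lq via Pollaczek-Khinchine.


ρ = λ·E[S] = 22.18·0.038 = 0.8428
Lq = ρ²(1+C_s²)/(2(1−ρ)) = 0.7104·(1+2.12)/(2·0.1572)
= 0.7104·3.1200/0.3143 = 7.05136

Final: 7.05136


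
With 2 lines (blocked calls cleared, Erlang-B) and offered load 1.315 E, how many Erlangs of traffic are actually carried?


B(2,1.315) = 0.271924 (Erlang-B)
Carried load = a(1 − B) = 1.315·(1 − 0.271924) = 1.315·0.728076 = 0.9574 E

Final: 0.9574 Erlangs


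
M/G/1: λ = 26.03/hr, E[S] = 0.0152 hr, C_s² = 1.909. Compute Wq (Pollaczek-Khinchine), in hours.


ρ = λ·E[S] = 26.03·0.0152 = 0.3957
E[S²] = E[S]²(1+C_s²) = 0.0152²·(1+1.909) = 0.0006721
Wq = λ·E[S²]/(2(1−ρ)) = 26.03·0.0006721/(2·0.6043) = 0.01447 hr

Final: 0.01447 hr


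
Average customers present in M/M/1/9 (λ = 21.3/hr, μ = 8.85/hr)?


ρ = 21.3/8.85 = 2.4068
L = ρ[1 − (K+1)ρ^K + Kρ^(K+1)] / [(1−ρ)(1−ρ^(K+1))]
Numerator: 2.4068·(1 − 10·2709.736084 + 9·6521.737694) = 76052.500572
Denominator: (-1.4068)·(-6520.737694) = 9173.241163
L = 76052.500572/9173.241163 = 8.2907

Final: 8.2907


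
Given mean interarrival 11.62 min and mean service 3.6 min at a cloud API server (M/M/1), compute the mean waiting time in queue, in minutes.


λ = 60/11.62 = 5.1635 /hr
μ = 60/3.6 = 16.6667 /hr
ρ = λ/μ = 5.1635/16.6667 = 0.3098
Wq = ρ/(μ−λ) = 0.3098/(16.6667−5.1635) = 0.02693 hr
In minutes: 0.02693·60 = 1.616 min

Final: 1.616 min


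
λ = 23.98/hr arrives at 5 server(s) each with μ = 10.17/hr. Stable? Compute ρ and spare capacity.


Total capacity cμ = 5·10.17 = 50.85/hr
ρ = λ/(cμ) = 23.98/50.85 = 0.4716
Stable ⇔ ρ < 1: YES
Spare capacity = cμ − λ = 50.85 − 23.98 = 26.87/hr

Final: ρ = 0.4716; stable; margin = 26.87/hr


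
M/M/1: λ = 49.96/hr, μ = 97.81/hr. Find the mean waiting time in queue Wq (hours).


ρ = 49.96/97.81 = 0.5108
Wq = ρ/(μ−λ) = 0.5108/(97.81 − 49.96) = 0.5108/47.85 = 0.01067 hr

Final: 0.01067 hr


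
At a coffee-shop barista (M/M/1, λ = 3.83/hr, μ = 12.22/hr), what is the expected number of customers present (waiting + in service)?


ρ = λ/μ = 3.83/12.22 = 0.3134
L = ρ/(1−ρ) = 0.3134/(1 − 0.3134) = 0.3134/0.6866 = 0.4565

Final: 0.4565


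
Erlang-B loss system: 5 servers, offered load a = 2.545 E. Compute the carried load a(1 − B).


B(5,2.545) = 0.073117 (Erlang-B)
Carried load = a(1 − B) = 2.545·(1 − 0.073117) = 2.545·0.926883 = 2.3589 E

Final: 2.3589 Erlangs


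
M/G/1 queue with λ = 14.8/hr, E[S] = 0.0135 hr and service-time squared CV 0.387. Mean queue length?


ρ = λ·E[S] = 14.8·0.0135 = 0.1998
Lq = ρ²(1+C_s²)/(2(1−ρ)) = 0.03992·(1+0.387)/(2·0.8002)
= 0.03992·1.3870/1.6004 = 0.03460

Final: 0.03460


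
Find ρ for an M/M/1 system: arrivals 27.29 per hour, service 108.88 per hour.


ρ = λ/μ = 27.29/108.88 = 0.2506

Final: 0.2506


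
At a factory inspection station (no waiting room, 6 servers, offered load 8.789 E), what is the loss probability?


B(c,a) = (a^c/c!) / Σ_{k=0}^{c} a^k/k!
a^6/6! = 640.183226
Σ terms (k=0..6): 1.00000 + 8.78900 + 38.62326 + 113.15328 + 248.62604 + 437.03486 + 640.18323 = 1487.409663
B = 640.183226/1487.409663 = 0.430401

Final: 0.430401


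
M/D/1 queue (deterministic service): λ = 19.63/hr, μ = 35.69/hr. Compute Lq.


ρ = 19.63/35.69 = 0.5500
M/D/1: Lq = ρ²/(2(1−ρ)) = 0.3025/(2·0.4500) = 0.33614

Final: 0.33614


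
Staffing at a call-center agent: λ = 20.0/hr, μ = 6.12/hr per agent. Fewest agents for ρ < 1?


Stability requires cμ > λ ⇔ c > λ/μ.
λ/μ = 20.0/6.12 = 3.2680
Minimum integer c = ⌊3.2680⌋ + 1 = 4
Check: 4·6.12 = 24.48 > 20.0, while 3·6.12 = 18.36 ≤ 20.0

Final: 4 servers


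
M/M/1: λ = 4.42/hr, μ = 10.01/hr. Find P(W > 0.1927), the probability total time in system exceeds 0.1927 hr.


W ~ Exponential(μ−λ) for M/M/1.
μ − λ = 10.01 − 4.42 = 5.5900
P(W > t) = e^{−(μ−λ)t} = e^{−1.0772} = 0.340550

Final: 0.340550


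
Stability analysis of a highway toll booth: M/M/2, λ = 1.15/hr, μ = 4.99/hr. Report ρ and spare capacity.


Total capacity cμ = 2·4.99 = 9.98/hr
ρ = λ/(cμ) = 1.15/9.98 = 0.1152
Stable ⇔ ρ < 1: YES
Spare capacity = cμ − λ = 9.98 − 1.15 = 8.83/hr

Final: ρ = 0.1152; stable; margin = 8.83/hr


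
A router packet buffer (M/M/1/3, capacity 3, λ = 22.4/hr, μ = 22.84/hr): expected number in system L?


ρ = 22.4/22.84 = 0.9807
L = ρ[1 − (K+1)ρ^K + Kρ^(K+1)] / [(1−ρ)(1−ρ^(K+1))]
Numerator: 0.9807·(1 − 4·0.943313 + 3·0.925140) = 0.002128
Denominator: (0.01926)·(0.074860) = 0.001442
L = 0.002128/0.001442 = 1.4757

Final: 1.4757


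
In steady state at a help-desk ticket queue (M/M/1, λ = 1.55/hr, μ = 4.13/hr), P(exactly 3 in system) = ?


ρ = 1.55/4.13 = 0.3753
P_n = (1−ρ)·ρ^n = (1 − 0.3753)·0.3753^3 = 0.6247·0.052862 = 0.033023

Final: 0.033023


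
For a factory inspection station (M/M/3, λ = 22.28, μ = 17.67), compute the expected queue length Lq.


a = λ/μ = 1.2609; ρ = a/3 = 0.4203
P₀ = 0.275318
Lq = P₀·a^c·ρ / (c!·(1−ρ)²) = 0.275318·2.00464·0.4203/(6·0.33605)
= 0.11504

Final: 0.11504


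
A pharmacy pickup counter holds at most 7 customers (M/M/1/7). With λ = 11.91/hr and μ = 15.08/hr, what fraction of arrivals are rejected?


ρ = λ/μ = 11.91/15.08 = 0.7898
P_K = (1−ρ)ρ^K/(1−ρ^(K+1)) = (0.2102·0.191678)/(1 − 0.151385)
= 0.040293/0.848615 = 0.047481

Final: 0.047481


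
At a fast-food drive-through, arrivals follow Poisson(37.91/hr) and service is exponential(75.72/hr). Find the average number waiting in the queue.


ρ = 37.91/75.72 = 0.5007
Lq = ρ²/(1−ρ) = 0.2507/0.4993 = 0.5020

Final: 0.5020


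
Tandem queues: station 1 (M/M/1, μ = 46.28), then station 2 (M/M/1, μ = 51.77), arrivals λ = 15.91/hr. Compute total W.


Each node sees arrival rate λ = 15.91/hr (tandem ⇒ throughput preserved).
W₁ = 1/(μ₁−λ) = 1/(46.28−15.91) = 0.03293 hr
W₂ = 1/(μ₂−λ) = 1/(51.77−15.91) = 0.02789 hr
W_total = W₁ + W₂ = 0.03293 + 0.02789 = 0.06081 hr

Final: 0.06081 hr


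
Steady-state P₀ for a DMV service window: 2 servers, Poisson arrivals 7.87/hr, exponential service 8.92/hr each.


a = λ/μ = 7.87/8.92 = 0.8823; ρ = a/c = 0.4411
Σ_{k=0}^{1} a^k/k! (terms k=0..1) = 1.00000 + 0.88229 = 1.88229
Tail: a^2/(2!(1−ρ)) = 0.77843/(2·0.5589) = 0.69645
P₀ = 1/(1.88229 + 0.69645) = 1/2.57874 = 0.387787

Final: 0.387787


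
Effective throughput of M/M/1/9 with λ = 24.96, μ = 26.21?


ρ = 0.9523; P_K = (1−ρ)ρ^9/(1−ρ^10) = 0.079475
λ_eff = λ(1 − P_K) = 24.96·(1 − 0.079475) = 24.96·0.920525 = 22.9763 /hr

Final: 22.9763 /hr


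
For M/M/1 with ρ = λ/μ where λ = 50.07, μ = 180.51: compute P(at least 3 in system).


ρ = 50.07/180.51 = 0.2774
P(N ≥ n) = ρ^n = 0.2774^3 = 0.021342

Final: 0.021342


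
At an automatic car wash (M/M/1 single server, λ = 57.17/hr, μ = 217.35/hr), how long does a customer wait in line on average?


ρ = 57.17/217.35 = 0.2630
Wq = ρ/(μ−λ) = 0.2630/(217.35 − 57.17) = 0.2630/160.18 = 0.001642 hr

Final: 0.001642 hr


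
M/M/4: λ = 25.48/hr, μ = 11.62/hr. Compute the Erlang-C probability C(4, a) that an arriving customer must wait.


a = λ/μ = 2.1928; ρ = a/4 = 0.5482
P₀ = 0.105416 (from M/M/c formula)
C(c,a) = [a^c/(c!(1−ρ))]·P₀ = [23.11922/(24·0.4518)]·0.105416
= 2.13211·0.105416 = 0.224758

Final: 0.224758


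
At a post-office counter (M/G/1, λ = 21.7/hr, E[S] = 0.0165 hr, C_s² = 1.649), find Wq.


ρ = λ·E[S] = 21.7·0.0165 = 0.3580
E[S²] = E[S]²(1+C_s²) = 0.0165²·(1+1.649) = 0.0007212
Wq = λ·E[S²]/(2(1−ρ)) = 21.7·0.0007212/(2·0.6420) = 0.01219 hr

Final: 0.01219 hr


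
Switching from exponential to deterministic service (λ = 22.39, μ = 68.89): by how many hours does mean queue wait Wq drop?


ρ = 22.39/68.89 = 0.3250
Wq(M/M/1) = ρ/(μ−λ) = 0.3250/46.50 = 0.006989 hr
Wq(M/D/1) = ρ/(2(μ−λ)) = 0.003495 hr
Savings = 0.006989 − 0.003495 = 0.003495 hr

Final: 0.003495 hr


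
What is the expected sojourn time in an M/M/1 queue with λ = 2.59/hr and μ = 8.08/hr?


W = 1/(μ−λ) = 1/(8.08 − 2.59) = 1/5.49 = 0.1821 hr

Final: 0.1821 hr


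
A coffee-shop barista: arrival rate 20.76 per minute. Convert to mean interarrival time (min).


Mean interarrival time = 1/λ = 1/20.76 minute = 0.04817 minute
In minutes: 0.04817 × 1 = 0.04817 min

Final: 0.04817 min


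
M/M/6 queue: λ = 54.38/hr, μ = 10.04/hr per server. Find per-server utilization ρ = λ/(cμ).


ρ = λ/(cμ) = 54.38/(6·10.04) = 54.38/60.24 = 0.9027

Final: 0.9027


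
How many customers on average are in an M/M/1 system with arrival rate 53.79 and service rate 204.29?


ρ = λ/μ = 53.79/204.29 = 0.2633
L = ρ/(1−ρ) = 0.2633/(1 − 0.2633) = 0.2633/0.7367 = 0.3574

Final: 0.3574


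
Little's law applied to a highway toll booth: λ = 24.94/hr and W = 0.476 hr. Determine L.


L = λW = 24.94·0.476 = 11.8714

Final: 11.8714


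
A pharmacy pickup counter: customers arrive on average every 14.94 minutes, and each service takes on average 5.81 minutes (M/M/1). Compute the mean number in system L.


λ = 60/14.94 = 4.0161 /hr
μ = 60/5.81 = 10.3270 /hr
ρ = λ/μ = 4.0161/10.3270 = 0.3889
L = ρ/(1−ρ) = 0.3889/0.6111 = 0.6364

Final: 0.6364


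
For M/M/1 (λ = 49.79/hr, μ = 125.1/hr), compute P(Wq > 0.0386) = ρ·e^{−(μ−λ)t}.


ρ = 49.79/125.1 = 0.3980
P(Wq > t) = ρ·e^{−(μ−λ)t} = 0.3980·e^{−2.9070}
= 0.3980·0.054641 = 0.021747

Final: 0.021747


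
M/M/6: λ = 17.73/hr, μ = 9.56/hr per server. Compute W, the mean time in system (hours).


a = 1.8546; ρ = 0.3091; P₀ = 0.156369
Lq = P₀·a^c·ρ/(c!(1−ρ)²) = 0.005723
Wq = Lq/λ = 0.005723/17.73 = 0.0003228 hr
W = Wq + 1/μ = 0.0003228 + 0.10460 = 0.10493 hr

Final: 0.10493 hr


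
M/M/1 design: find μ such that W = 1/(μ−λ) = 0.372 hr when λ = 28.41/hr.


W = 1/(μ−λ) ⇒ μ − λ = 1/W = 1/0.372 = 2.6882
μ = λ + 1/W = 28.41 + 2.6882 = 31.0982 per hr

Final: 31.0982 /hr


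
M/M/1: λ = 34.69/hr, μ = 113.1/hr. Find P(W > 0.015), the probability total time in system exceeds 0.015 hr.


W ~ Exponential(μ−λ) for M/M/1.
μ − λ = 113.1 − 34.69 = 78.4100
P(W > t) = e^{−(μ−λ)t} = e^{−1.1761} = 0.308464

Final: 0.308464


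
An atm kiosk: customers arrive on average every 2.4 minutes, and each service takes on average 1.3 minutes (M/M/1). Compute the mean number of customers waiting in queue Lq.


λ = 60/2.4 = 25.0000 /hr
μ = 60/1.3 = 46.1538 /hr
ρ = λ/μ = 25.0000/46.1538 = 0.5417
Lq = ρ²/(1−ρ) = 0.2934/0.4583 = 0.6402

Final: 0.6402


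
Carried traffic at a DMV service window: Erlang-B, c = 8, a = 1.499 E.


B(8,1.499) = 0.0001412 (Erlang-B)
Carried load = a(1 − B) = 1.499·(1 − 0.0001412) = 1.499·0.999859 = 1.4988 E

Final: 1.4988 Erlangs


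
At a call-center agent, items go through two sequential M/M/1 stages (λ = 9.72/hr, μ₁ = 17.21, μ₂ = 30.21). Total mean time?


Each node sees arrival rate λ = 9.72/hr (tandem ⇒ throughput preserved).
W₁ = 1/(μ₁−λ) = 1/(17.21−9.72) = 0.13351 hr
W₂ = 1/(μ₂−λ) = 1/(30.21−9.72) = 0.04880 hr
W_total = W₁ + W₂ = 0.13351 + 0.04880 = 0.18232 hr

Final: 0.18232 hr


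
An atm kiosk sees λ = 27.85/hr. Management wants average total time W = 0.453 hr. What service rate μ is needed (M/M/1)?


W = 1/(μ−λ) ⇒ μ − λ = 1/W = 1/0.453 = 2.2075
μ = λ + 1/W = 27.85 + 2.2075 = 30.0575 per hr

Final: 30.0575 /hr


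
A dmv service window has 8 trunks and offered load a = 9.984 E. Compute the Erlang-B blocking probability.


B(c,a) = (a^c/c!) / Σ_{k=0}^{c} a^k/k!
a^8/8! = 2448.589908
Σ terms (k=0..8): 1.00000 + 9.98400 + 49.84013 + 165.86795 + 414.00639 + 826.68797 + 1375.60878 + 1962.01114 + 2448.58991 = 7253.596261
B = 2448.589908/7253.596261 = 0.337569

Final: 0.337569


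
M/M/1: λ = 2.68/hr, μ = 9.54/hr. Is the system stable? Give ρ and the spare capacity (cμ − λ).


Total capacity cμ = 1·9.54 = 9.54/hr
ρ = λ/(cμ) = 2.68/9.54 = 0.2809
Stable ⇔ ρ < 1: YES
Spare capacity = cμ − λ = 9.54 − 2.68 = 6.86/hr

Final: ρ = 0.2809; stable; margin = 6.86/hr


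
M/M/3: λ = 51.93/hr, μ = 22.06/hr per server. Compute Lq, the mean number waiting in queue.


a = λ/μ = 2.3540; ρ = a/3 = 0.7847
P₀ = 0.061645
Lq = P₀·a^c·ρ / (c!·(1−ρ)²) = 0.061645·13.04483·0.7847/(6·0.04636)
= 2.26830

Final: 2.26830


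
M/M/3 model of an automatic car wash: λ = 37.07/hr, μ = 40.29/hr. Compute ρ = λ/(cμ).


ρ = λ/(cμ) = 37.07/(3·40.29) = 37.07/120.87 = 0.3067

Final: 0.3067


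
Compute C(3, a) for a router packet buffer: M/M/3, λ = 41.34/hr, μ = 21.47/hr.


a = λ/μ = 1.9255; ρ = a/3 = 0.6418
P₀ = 0.123442 (from M/M/c formula)
C(c,a) = [a^c/(c!(1−ρ))]·P₀ = [7.13864/(6·0.3582)]·0.123442
= 3.32177·0.123442 = 0.410046

Final: 0.410046


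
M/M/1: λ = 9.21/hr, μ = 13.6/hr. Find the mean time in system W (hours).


W = 1/(μ−λ) = 1/(13.6 − 9.21) = 1/4.39 = 0.2278 hr

Final: 0.2278 hr


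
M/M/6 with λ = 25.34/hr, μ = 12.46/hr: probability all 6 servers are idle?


a = λ/μ = 25.34/12.46 = 2.0337; ρ = a/c = 0.3390
Σ_{k=0}^{5} a^k/k! (terms k=0..5) = 1.00000 + 2.03371 + 2.06798 + 1.40189 + 0.71276 + 0.28991 = 7.50625
Tail: a^6/(6!(1−ρ)) = 70.75081/(720·0.6610) = 0.14865
P₀ = 1/(7.50625 + 0.14865) = 1/7.65490 = 0.130635

Final: 0.130635
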